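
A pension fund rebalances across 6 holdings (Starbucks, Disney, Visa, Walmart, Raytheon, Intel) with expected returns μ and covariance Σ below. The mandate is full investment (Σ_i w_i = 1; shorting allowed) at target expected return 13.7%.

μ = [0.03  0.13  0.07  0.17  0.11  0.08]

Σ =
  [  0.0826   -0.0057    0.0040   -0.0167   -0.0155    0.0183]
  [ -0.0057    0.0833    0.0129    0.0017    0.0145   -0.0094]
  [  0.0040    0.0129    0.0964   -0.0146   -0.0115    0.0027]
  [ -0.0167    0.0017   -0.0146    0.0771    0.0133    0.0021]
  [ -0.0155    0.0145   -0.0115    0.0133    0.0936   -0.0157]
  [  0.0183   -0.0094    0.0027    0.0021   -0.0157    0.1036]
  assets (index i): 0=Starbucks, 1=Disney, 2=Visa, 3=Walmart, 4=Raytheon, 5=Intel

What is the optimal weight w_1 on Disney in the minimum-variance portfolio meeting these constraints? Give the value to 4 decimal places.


p=Σ⁻¹μ = [0.8974  1.3359  0.9673  2.3515  1.0390  0.8195]
q=Σ⁻¹𝟙 = [15.7926  9.7243  12.0894  16.0635  12.5049  8.9996]
a=μᵀp=0.847893  b=𝟙ᵀp=7.410492  c=𝟙ᵀq=75.174242  D=ac−b²=8.824310
λ₁=(c·0.137−b)/D = (75.174242·0.137−7.410492)/8.824310 = 0.327321
λ₂=(a−b·0.137)/D = (0.847893−7.410492·0.137)/8.824310 = -0.018964
w* = 0.327321·p + -0.018964·q:
  w_0 = 0.327321·0.8974 + -0.018964·15.7926 = -0.0058  (Starbucks)
  w_1 = 0.327321·1.3359 + -0.018964·9.7243 = 0.2528  (Disney)
  w_2 = 0.327321·0.9673 + -0.018964·12.0894 = 0.0873  (Visa)
  w_3 = 0.327321·2.3515 + -0.018964·16.0635 = 0.4651  (Walmart)
  w_4 = 0.327321·1.0390 + -0.018964·12.5049 = 0.1030  (Raytheon)
  w_5 = 0.327321·0.8195 + -0.018964·8.9996 = 0.0976  (Intel)
Σw_i=1.0000  μᵀw=0.1370
σ²=wᵀΣw=λ₁·μ_p+λ₂ = 0.327321·0.137 + -0.018964 = 0.025879 ≈ 0.0259

0.2528


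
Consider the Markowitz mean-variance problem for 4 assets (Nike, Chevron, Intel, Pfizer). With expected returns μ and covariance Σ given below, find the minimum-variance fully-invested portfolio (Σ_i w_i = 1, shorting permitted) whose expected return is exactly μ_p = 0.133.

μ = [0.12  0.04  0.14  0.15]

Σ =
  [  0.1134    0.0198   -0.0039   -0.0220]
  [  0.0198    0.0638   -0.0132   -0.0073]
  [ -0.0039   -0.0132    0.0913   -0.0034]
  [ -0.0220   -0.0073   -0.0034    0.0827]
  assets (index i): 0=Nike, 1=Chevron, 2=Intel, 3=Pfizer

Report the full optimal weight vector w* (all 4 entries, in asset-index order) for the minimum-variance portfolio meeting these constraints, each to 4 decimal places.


p=Σ⁻¹μ = [1.4305  0.8234  1.8007  2.3411]
q=Σ⁻¹𝟙 = [9.4894  17.6554  14.5354  16.7723]
a=μᵀp=0.807863  b=𝟙ᵀp=6.395763  c=𝟙ᵀq=58.452638  D=ac−b²=6.315965
λ₁=(c·0.133−b)/D = (58.452638·0.133−6.395763)/6.315965 = 0.218247
λ₂=(a−b·0.133)/D = (0.807863−6.395763·0.133)/6.315965 = -0.006772
w* = 0.218247·p + -0.006772·q:
  w_0 = 0.218247·1.4305 + -0.006772·9.4894 = 0.2479  (Nike)
  w_1 = 0.218247·0.8234 + -0.006772·17.6554 = 0.0601  (Chevron)
  w_2 = 0.218247·1.8007 + -0.006772·14.5354 = 0.2946  (Intel)
  w_3 = 0.218247·2.3411 + -0.006772·16.7723 = 0.3973  (Pfizer)
Σw_i=1.0000  μᵀw=0.1330
σ²=wᵀΣw=λ₁·μ_p+λ₂ = 0.218247·0.133 + -0.006772 = 0.022255 ≈ 0.0223

0.2479  0.0601  0.2946  0.3973


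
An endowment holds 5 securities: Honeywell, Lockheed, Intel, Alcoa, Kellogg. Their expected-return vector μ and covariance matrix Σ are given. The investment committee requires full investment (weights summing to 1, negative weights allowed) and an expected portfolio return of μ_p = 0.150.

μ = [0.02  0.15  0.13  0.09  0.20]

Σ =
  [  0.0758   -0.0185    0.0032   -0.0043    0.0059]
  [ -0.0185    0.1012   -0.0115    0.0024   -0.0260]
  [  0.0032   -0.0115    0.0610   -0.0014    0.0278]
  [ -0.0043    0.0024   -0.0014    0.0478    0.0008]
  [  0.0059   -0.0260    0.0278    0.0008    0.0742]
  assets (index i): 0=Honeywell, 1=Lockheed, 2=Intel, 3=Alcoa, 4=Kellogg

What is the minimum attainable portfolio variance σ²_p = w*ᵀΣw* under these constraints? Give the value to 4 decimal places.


0.0173

u=Σ⁻¹μ = [0.6845  2.4828  1.2222  1.8048  3.0336]
v=Σ⁻¹𝟙 = [17.0857  17.3346  13.3620  21.7617  12.9518]
a=μᵀu=1.314149  b=𝟙ᵀu=9.227880  c=𝟙ᵀv=82.495793  D=ac−b²=23.258019
λ₁=(c·0.150−b)/D = (82.495793·0.150−9.227880)/23.258019 = 0.135286
λ₂=(a−b·0.150)/D = (1.314149−9.227880·0.150)/23.258019 = -0.003011
w* = 0.135286·u + -0.003011·v:
  w_0 = 0.135286·0.6845 + -0.003011·17.0857 = 0.0412  (Honeywell)
  w_1 = 0.135286·2.4828 + -0.003011·17.3346 = 0.2837  (Lockheed)
  w_2 = 0.135286·1.2222 + -0.003011·13.3620 = 0.1251  (Intel)
  w_3 = 0.135286·1.8048 + -0.003011·21.7617 = 0.1786  (Alcoa)
  w_4 = 0.135286·3.0336 + -0.003011·12.9518 = 0.3714  (Kellogg)
Σw_i=1.0000  μᵀw=0.1500
σ²=wᵀΣw=λ₁·μ_p+λ₂ = 0.135286·0.150 + -0.003011 = 0.017282 ≈ 0.0173


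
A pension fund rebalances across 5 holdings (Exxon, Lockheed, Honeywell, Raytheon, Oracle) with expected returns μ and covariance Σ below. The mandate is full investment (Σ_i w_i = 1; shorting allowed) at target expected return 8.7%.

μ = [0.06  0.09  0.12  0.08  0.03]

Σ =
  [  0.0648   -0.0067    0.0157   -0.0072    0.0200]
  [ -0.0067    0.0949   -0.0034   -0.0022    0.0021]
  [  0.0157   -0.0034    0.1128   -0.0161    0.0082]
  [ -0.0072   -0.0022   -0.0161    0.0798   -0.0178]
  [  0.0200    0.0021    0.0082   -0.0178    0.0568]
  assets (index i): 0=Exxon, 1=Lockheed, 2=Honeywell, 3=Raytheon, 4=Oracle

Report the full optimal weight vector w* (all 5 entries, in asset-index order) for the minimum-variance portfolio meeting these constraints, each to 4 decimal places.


0.1525  0.2298  0.2649  0.2960  0.0569

p=Σ⁻¹μ = [0.7593  1.0659  1.1600  1.4477  0.5076]
q=Σ⁻¹𝟙 = [11.0056  11.6995  9.1849  19.7510  18.1615]
a=μᵀp=0.411724  b=𝟙ᵀp=4.940400  c=𝟙ᵀq=69.802418  D=ac−b²=4.331816
λ₁=(c·0.087−b)/D = (69.802418·0.087−4.940400)/4.331816 = 0.261417
λ₂=(a−b·0.087)/D = (0.411724−4.940400·0.087)/4.331816 = -0.004176
w* = 0.261417·p + -0.004176·q:
  w_0 = 0.261417·0.7593 + -0.004176·11.0056 = 0.1525  (Exxon)
  w_1 = 0.261417·1.0659 + -0.004176·11.6995 = 0.2298  (Lockheed)
  w_2 = 0.261417·1.1600 + -0.004176·9.1849 = 0.2649  (Honeywell)
  w_3 = 0.261417·1.4477 + -0.004176·19.7510 = 0.2960  (Raytheon)
  w_4 = 0.261417·0.5076 + -0.004176·18.1615 = 0.0569  (Oracle)
Σw_i=1.0000  μᵀw=0.0870
σ²=wᵀΣw=λ₁·μ_p+λ₂ = 0.261417·0.087 + -0.004176 = 0.018567 ≈ 0.0186


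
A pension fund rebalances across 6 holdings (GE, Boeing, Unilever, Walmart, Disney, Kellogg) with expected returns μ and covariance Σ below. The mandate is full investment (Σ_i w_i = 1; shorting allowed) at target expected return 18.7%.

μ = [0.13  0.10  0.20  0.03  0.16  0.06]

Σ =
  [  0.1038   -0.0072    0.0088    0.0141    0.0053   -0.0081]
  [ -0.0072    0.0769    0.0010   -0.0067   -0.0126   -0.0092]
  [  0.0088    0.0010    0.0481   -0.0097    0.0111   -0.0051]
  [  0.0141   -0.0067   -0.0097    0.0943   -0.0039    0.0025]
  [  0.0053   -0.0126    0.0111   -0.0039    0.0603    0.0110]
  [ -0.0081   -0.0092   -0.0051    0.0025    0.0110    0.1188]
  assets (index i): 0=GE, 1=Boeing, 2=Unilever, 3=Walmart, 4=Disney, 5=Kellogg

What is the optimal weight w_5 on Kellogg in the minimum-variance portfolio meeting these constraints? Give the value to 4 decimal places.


p=Σ⁻¹μ = [0.9027  1.8443  3.6659  0.7658  2.2164  0.6455]
q=Σ⁻¹𝟙 = [7.4448  18.2420  19.1630  13.1420  15.3372  9.4638]
a=μᵀp=1.451297  b=𝟙ᵀp=10.040673  c=𝟙ᵀq=82.792780  D=ac−b²=19.341793
λ₁=(c·0.187−b)/D = (82.792780·0.187−10.040673)/19.341793 = 0.281338
λ₂=(a−b·0.187)/D = (1.451297−10.040673·0.187)/19.341793 = -0.022041
w* = 0.281338·p + -0.022041·q:
  w_0 = 0.281338·0.9027 + -0.022041·7.4448 = 0.0899  (GE)
  w_1 = 0.281338·1.8443 + -0.022041·18.2420 = 0.1168  (Boeing)
  w_2 = 0.281338·3.6659 + -0.022041·19.1630 = 0.6090  (Unilever)
  w_3 = 0.281338·0.7658 + -0.022041·13.1420 = -0.0742  (Walmart)
  w_4 = 0.281338·2.2164 + -0.022041·15.3372 = 0.2855  (Disney)
  w_5 = 0.281338·0.6455 + -0.022041·9.4638 = -0.0270  (Kellogg)
Σw_i=1.0000  μᵀw=0.1870
σ²=wᵀΣw=λ₁·μ_p+λ₂ = 0.281338·0.187 + -0.022041 = 0.030569 ≈ 0.0306

-0.0270


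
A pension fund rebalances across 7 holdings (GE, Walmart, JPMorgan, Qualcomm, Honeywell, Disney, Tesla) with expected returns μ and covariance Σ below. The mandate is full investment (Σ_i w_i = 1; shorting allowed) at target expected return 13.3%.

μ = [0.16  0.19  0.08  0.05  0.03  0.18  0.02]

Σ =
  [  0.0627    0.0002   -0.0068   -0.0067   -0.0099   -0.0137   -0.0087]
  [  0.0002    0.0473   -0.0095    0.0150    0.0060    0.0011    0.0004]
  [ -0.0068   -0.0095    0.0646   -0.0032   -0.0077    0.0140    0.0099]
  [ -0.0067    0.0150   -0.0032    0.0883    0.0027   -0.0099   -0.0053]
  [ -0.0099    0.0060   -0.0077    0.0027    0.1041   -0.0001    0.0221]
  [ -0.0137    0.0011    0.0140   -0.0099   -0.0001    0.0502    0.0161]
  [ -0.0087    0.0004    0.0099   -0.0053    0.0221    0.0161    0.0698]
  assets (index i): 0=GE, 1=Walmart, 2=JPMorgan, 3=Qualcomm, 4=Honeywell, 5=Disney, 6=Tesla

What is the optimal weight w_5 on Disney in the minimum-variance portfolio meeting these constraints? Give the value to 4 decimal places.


0.2239

p=Σ⁻¹μ = [3.7583  3.8941  1.4512  0.6839  0.6550  4.4690  -0.6594]
q=Σ⁻¹𝟙 = [26.7549  18.2259  16.8557  13.5211  10.3699  22.3197  7.7614]
a=μᵀp=2.302379  b=𝟙ᵀp=14.252097  c=𝟙ᵀq=115.808622  D=ac−b²=63.513064
λ₁=(c·0.133−b)/D = (115.808622·0.133−14.252097)/63.513064 = 0.018114
λ₂=(a−b·0.133)/D = (2.302379−14.252097·0.133)/63.513064 = 0.006406
w* = 0.018114·p + 0.006406·q:
  w_0 = 0.018114·3.7583 + 0.006406·26.7549 = 0.2395  (GE)
  w_1 = 0.018114·3.8941 + 0.006406·18.2259 = 0.1873  (Walmart)
  w_2 = 0.018114·1.4512 + 0.006406·16.8557 = 0.1343  (JPMorgan)
  w_3 = 0.018114·0.6839 + 0.006406·13.5211 = 0.0990  (Qualcomm)
  w_4 = 0.018114·0.6550 + 0.006406·10.3699 = 0.0783  (Honeywell)
  w_5 = 0.018114·4.4690 + 0.006406·22.3197 = 0.2239  (Disney)
  w_6 = 0.018114·-0.6594 + 0.006406·7.7614 = 0.0378  (Tesla)
Σw_i=1.0000  μᵀw=0.1330
σ²=wᵀΣw=λ₁·μ_p+λ₂ = 0.018114·0.133 + 0.006406 = 0.008815 ≈ 0.0088


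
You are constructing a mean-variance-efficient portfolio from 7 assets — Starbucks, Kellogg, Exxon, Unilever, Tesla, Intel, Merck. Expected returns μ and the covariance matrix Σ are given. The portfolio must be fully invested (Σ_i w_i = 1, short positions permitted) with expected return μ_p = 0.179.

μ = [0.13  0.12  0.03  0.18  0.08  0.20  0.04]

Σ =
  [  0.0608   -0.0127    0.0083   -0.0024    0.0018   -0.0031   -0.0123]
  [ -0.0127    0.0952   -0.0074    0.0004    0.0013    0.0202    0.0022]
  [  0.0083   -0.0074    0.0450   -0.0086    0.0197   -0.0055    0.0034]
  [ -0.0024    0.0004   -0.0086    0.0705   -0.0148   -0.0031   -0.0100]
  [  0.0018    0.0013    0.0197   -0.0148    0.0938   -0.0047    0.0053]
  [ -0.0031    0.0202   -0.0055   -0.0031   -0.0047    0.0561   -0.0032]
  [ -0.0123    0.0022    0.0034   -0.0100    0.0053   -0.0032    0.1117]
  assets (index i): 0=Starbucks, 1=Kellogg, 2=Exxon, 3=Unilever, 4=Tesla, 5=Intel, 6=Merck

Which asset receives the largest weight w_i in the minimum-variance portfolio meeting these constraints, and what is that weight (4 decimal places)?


x=Σ⁻¹μ = [2.6847  0.8094  0.7700  3.3096  1.2890  3.8431  0.9596]
y=Σ⁻¹𝟙 = [19.6802  10.0511  21.9037  22.0692  9.3368  20.1482  12.3649]
a=μᵀx=1.975078  b=𝟙ᵀx=13.665295  c=𝟙ᵀy=115.554071  D=ac−b²=41.487998
λ₁=(c·0.179−b)/D = (115.554071·0.179−13.665295)/41.487998 = 0.169179
λ₂=(a−b·0.179)/D = (1.975078−13.665295·0.179)/41.487998 = -0.011353
w* = 0.169179·x + -0.011353·y:
  w_0 = 0.169179·2.6847 + -0.011353·19.6802 = 0.2308  (Starbucks)
  w_1 = 0.169179·0.8094 + -0.011353·10.0511 = 0.0228  (Kellogg)
  w_2 = 0.169179·0.7700 + -0.011353·21.9037 = -0.1184  (Exxon)
  w_3 = 0.169179·3.3096 + -0.011353·22.0692 = 0.3094  (Unilever)
  w_4 = 0.169179·1.2890 + -0.011353·9.3368 = 0.1121  (Tesla)
  w_5 = 0.169179·3.8431 + -0.011353·20.1482 = 0.4214  (Intel)
  w_6 = 0.169179·0.9596 + -0.011353·12.3649 = 0.0220  (Merck)
Σw_i=1.0000  μᵀw=0.1790
σ²=wᵀΣw=λ₁·μ_p+λ₂ = 0.169179·0.179 + -0.011353 = 0.018930 ≈ 0.0189

Intel (0.4214)


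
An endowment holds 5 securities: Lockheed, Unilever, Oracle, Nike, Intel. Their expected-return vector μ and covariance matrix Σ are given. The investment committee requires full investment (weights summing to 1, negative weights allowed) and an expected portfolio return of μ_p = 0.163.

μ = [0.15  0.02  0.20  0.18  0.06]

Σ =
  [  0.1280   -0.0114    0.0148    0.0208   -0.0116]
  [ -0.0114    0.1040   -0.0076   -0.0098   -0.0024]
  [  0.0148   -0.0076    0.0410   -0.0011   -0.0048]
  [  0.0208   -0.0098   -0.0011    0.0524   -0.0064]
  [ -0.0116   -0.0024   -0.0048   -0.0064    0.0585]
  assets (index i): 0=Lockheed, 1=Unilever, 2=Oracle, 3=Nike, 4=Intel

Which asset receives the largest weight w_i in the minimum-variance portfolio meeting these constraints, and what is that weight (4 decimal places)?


x=Σ⁻¹μ = [0.1901  1.0160  5.3330  3.9022  1.9695]
y=Σ⁻¹𝟙 = [4.0510  14.9660  29.0903  23.7555  23.4971]
a=μᵀx=1.936005  b=𝟙ᵀx=12.410846  c=𝟙ᵀy=95.359882  D=ac−b²=30.588063
λ₁=(c·0.163−b)/D = (95.359882·0.163−12.410846)/30.588063 = 0.102420
λ₂=(a−b·0.163)/D = (1.936005−12.410846·0.163)/30.588063 = -0.002843
w* = 0.102420·x + -0.002843·y:
  w_0 = 0.102420·0.1901 + -0.002843·4.0510 = 0.0080  (Lockheed)
  w_1 = 0.102420·1.0160 + -0.002843·14.9660 = 0.0615  (Unilever)
  w_2 = 0.102420·5.3330 + -0.002843·29.0903 = 0.4635  (Oracle)
  w_3 = 0.102420·3.9022 + -0.002843·23.7555 = 0.3321  (Nike)
  w_4 = 0.102420·1.9695 + -0.002843·23.4971 = 0.1349  (Intel)
Σw_i=1.0000  μᵀw=0.1630
σ²=wᵀΣw=λ₁·μ_p+λ₂ = 0.102420·0.163 + -0.002843 = 0.013851 ≈ 0.0139

Oracle (0.4635)


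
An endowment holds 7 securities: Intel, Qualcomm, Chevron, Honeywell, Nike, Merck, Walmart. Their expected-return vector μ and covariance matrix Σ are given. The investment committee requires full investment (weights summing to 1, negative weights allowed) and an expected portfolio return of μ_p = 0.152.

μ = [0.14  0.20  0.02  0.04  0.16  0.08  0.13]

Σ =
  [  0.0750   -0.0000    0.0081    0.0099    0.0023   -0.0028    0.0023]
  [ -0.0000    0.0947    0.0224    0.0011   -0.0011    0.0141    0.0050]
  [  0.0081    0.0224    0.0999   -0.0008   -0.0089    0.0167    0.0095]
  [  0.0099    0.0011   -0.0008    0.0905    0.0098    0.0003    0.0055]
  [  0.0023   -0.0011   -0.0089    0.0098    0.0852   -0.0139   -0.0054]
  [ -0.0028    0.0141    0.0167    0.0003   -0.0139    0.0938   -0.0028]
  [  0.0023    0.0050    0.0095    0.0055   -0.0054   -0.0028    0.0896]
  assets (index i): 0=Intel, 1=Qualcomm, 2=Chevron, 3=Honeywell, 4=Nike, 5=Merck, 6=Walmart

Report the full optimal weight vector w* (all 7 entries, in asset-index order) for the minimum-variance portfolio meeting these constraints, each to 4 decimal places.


x=Σ⁻¹μ = [1.8693  2.0289  -0.5420  -0.1123  2.0777  1.0536  1.5122]
y=Σ⁻¹𝟙 = [11.3626  7.0008  5.9254  7.6042  13.7657  11.2238  10.5637]
a=μᵀx=1.265443  b=𝟙ᵀx=7.887285  c=𝟙ᵀy=67.446135  D=ac−b²=23.139960
λ₁=(c·0.152−b)/D = (67.446135·0.152−7.887285)/23.139960 = 0.102184
λ₂=(a−b·0.152)/D = (1.265443−7.887285·0.152)/23.139960 = 0.002877
w* = 0.102184·x + 0.002877·y:
  w_0 = 0.102184·1.8693 + 0.002877·11.3626 = 0.2237  (Intel)
  w_1 = 0.102184·2.0289 + 0.002877·7.0008 = 0.2275  (Qualcomm)
  w_2 = 0.102184·-0.5420 + 0.002877·5.9254 = -0.0383  (Chevron)
  w_3 = 0.102184·-0.1123 + 0.002877·7.6042 = 0.0104  (Honeywell)
  w_4 = 0.102184·2.0777 + 0.002877·13.7657 = 0.2519  (Nike)
  w_5 = 0.102184·1.0536 + 0.002877·11.2238 = 0.1400  (Merck)
  w_6 = 0.102184·1.5122 + 0.002877·10.5637 = 0.1849  (Walmart)
Σw_i=1.0000  μᵀw=0.1520
σ²=wᵀΣw=λ₁·μ_p+λ₂ = 0.102184·0.152 + 0.002877 = 0.018409 ≈ 0.0184

0.2237  0.2275  -0.0383  0.0104  0.2519  0.1400  0.1849


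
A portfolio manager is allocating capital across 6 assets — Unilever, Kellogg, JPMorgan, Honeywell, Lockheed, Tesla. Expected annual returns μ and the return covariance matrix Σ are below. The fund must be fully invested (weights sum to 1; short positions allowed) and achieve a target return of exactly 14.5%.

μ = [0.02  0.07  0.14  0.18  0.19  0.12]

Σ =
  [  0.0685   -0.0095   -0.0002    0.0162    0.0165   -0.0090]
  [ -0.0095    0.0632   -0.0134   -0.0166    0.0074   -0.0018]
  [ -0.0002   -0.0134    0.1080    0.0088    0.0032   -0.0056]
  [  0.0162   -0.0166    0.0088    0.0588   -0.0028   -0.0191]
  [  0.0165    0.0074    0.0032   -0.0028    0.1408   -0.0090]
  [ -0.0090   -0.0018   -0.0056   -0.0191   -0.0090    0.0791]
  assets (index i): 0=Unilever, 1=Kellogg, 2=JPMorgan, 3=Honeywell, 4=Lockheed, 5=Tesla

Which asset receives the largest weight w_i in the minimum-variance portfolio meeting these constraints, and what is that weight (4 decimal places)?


p=Σ⁻¹μ = [-0.4590  2.4603  1.3237  4.7067  1.5244  2.9245]
q=Σ⁻¹𝟙 = [13.6567  27.3560  11.4949  26.9269  5.7953  22.7937]
a=μᵀp=1.836134  b=𝟙ᵀp=12.480549  c=𝟙ᵀq=108.023620  D=ac−b²=42.581771
λ₁=(c·0.145−b)/D = (108.023620·0.145−12.480549)/42.581771 = 0.074747
λ₂=(a−b·0.145)/D = (1.836134−12.480549·0.145)/42.581771 = 0.000621
w* = 0.074747·p + 0.000621·q:
  w_0 = 0.074747·-0.4590 + 0.000621·13.6567 = -0.0258  (Unilever)
  w_1 = 0.074747·2.4603 + 0.000621·27.3560 = 0.2009  (Kellogg)
  w_2 = 0.074747·1.3237 + 0.000621·11.4949 = 0.1061  (JPMorgan)
  w_3 = 0.074747·4.7067 + 0.000621·26.9269 = 0.3685  (Honeywell)
  w_4 = 0.074747·1.5244 + 0.000621·5.7953 = 0.1175  (Lockheed)
  w_5 = 0.074747·2.9245 + 0.000621·22.7937 = 0.2328  (Tesla)
Σw_i=1.0000  μᵀw=0.1450
σ²=wᵀΣw=λ₁·μ_p+λ₂ = 0.074747·0.145 + 0.000621 = 0.011460 ≈ 0.0115

Honeywell (0.3685)


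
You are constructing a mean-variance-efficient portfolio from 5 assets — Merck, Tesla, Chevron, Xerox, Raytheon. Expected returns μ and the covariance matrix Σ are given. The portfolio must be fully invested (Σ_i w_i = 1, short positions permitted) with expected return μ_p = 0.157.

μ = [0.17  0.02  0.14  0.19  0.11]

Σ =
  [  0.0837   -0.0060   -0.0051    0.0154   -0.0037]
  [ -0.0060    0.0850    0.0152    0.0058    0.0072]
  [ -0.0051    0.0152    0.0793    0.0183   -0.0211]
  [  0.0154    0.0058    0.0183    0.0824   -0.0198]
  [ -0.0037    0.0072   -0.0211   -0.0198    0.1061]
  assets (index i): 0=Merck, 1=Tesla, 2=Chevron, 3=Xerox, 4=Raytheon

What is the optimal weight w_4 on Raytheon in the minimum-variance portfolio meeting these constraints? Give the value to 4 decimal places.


u=Σ⁻¹μ = [1.8479  -0.2843  1.9806  1.9939  1.8865]
v=Σ⁻¹𝟙 = [12.1923  8.4481  13.1992  9.6227  13.6976]
a=μᵀu=1.172095  b=𝟙ᵀu=7.424581  c=𝟙ᵀv=57.159890  D=ac−b²=11.872422
λ₁=(c·0.157−b)/D = (57.159890·0.157−7.424581)/11.872422 = 0.130514
λ₂=(a−b·0.157)/D = (1.172095−7.424581·0.157)/11.872422 = 0.000542
w* = 0.130514·u + 0.000542·v:
  w_0 = 0.130514·1.8479 + 0.000542·12.1923 = 0.2478  (Merck)
  w_1 = 0.130514·-0.2843 + 0.000542·8.4481 = -0.0325  (Tesla)
  w_2 = 0.130514·1.9806 + 0.000542·13.1992 = 0.2657  (Chevron)
  w_3 = 0.130514·1.9939 + 0.000542·9.6227 = 0.2655  (Xerox)
  w_4 = 0.130514·1.8865 + 0.000542·13.6976 = 0.2536  (Raytheon)
Σw_i=1.0000  μᵀw=0.1570
σ²=wᵀΣw=λ₁·μ_p+λ₂ = 0.130514·0.157 + 0.000542 = 0.021033 ≈ 0.0210

0.2536


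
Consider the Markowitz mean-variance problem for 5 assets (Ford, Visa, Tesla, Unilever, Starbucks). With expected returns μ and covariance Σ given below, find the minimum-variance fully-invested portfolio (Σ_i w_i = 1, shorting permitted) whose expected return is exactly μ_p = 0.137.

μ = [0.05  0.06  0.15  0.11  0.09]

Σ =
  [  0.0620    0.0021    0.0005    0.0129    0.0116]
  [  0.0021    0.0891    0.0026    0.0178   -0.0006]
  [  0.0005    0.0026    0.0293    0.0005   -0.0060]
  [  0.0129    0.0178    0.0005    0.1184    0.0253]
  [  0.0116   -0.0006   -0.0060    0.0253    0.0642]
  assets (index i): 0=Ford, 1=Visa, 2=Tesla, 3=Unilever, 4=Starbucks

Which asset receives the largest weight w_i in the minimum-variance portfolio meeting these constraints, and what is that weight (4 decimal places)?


Tesla (0.7494)

u=Σ⁻¹μ = [0.3422  0.4295  5.4106  0.4467  1.6737]
v=Σ⁻¹𝟙 = [12.0705  9.5654  36.3252  2.1102  16.0480]
a=μᵀu=1.054240  b=𝟙ᵀu=8.302671  c=𝟙ᵀv=76.119299  D=ac−b²=11.313653
λ₁=(c·0.137−b)/D = (76.119299·0.137−8.302671)/11.313653 = 0.187886
λ₂=(a−b·0.137)/D = (1.054240−8.302671·0.137)/11.313653 = -0.007356
w* = 0.187886·u + -0.007356·v:
  w_0 = 0.187886·0.3422 + -0.007356·12.0705 = -0.0245  (Ford)
  w_1 = 0.187886·0.4295 + -0.007356·9.5654 = 0.0103  (Visa)
  w_2 = 0.187886·5.4106 + -0.007356·36.3252 = 0.7494  (Tesla)
  w_3 = 0.187886·0.4467 + -0.007356·2.1102 = 0.0684  (Unilever)
  w_4 = 0.187886·1.6737 + -0.007356·16.0480 = 0.1964  (Starbucks)
Σw_i=1.0000  μᵀw=0.1370
σ²=wᵀΣw=λ₁·μ_p+λ₂ = 0.187886·0.137 + -0.007356 = 0.018384 ≈ 0.0184


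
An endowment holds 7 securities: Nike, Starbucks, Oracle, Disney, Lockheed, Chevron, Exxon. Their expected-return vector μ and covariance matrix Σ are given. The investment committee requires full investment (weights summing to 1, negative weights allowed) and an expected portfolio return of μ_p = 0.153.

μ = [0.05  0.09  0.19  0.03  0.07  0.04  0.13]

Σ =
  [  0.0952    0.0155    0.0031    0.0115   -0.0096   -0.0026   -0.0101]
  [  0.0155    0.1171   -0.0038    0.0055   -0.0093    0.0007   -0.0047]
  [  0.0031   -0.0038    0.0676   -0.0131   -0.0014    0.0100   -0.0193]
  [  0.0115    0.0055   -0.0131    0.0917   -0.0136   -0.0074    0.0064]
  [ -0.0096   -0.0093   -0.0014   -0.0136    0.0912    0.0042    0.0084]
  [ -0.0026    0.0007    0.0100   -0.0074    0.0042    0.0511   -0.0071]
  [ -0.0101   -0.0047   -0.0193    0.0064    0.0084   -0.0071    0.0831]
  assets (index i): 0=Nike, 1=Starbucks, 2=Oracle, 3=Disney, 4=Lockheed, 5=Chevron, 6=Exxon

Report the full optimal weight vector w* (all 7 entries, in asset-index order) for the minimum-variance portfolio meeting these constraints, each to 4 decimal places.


0.0214  0.1098  0.5161  0.0301  0.0616  -0.0538  0.3148

u=Σ⁻¹μ = [0.5211  0.9444  3.6189  0.7143  0.8366  0.4593  2.4213]
v=Σ⁻¹𝟙 = [10.4236  8.7575  19.9893  14.1725  12.8444  19.5264  17.7169]
a=μᵀu=1.211775  b=𝟙ᵀu=9.515854  c=𝟙ᵀv=103.430465  D=ac−b²=34.782951
λ₁=(c·0.153−b)/D = (103.430465·0.153−9.515854)/34.782951 = 0.181382
λ₂=(a−b·0.153)/D = (1.211775−9.515854·0.153)/34.782951 = -0.007019
w* = 0.181382·u + -0.007019·v:
  w_0 = 0.181382·0.5211 + -0.007019·10.4236 = 0.0214  (Nike)
  w_1 = 0.181382·0.9444 + -0.007019·8.7575 = 0.1098  (Starbucks)
  w_2 = 0.181382·3.6189 + -0.007019·19.9893 = 0.5161  (Oracle)
  w_3 = 0.181382·0.7143 + -0.007019·14.1725 = 0.0301  (Disney)
  w_4 = 0.181382·0.8366 + -0.007019·12.8444 = 0.0616  (Lockheed)
  w_5 = 0.181382·0.4593 + -0.007019·19.5264 = -0.0538  (Chevron)
  w_6 = 0.181382·2.4213 + -0.007019·17.7169 = 0.3148  (Exxon)
Σw_i=1.0000  μᵀw=0.1530
σ²=wᵀΣw=λ₁·μ_p+λ₂ = 0.181382·0.153 + -0.007019 = 0.020732 ≈ 0.0207


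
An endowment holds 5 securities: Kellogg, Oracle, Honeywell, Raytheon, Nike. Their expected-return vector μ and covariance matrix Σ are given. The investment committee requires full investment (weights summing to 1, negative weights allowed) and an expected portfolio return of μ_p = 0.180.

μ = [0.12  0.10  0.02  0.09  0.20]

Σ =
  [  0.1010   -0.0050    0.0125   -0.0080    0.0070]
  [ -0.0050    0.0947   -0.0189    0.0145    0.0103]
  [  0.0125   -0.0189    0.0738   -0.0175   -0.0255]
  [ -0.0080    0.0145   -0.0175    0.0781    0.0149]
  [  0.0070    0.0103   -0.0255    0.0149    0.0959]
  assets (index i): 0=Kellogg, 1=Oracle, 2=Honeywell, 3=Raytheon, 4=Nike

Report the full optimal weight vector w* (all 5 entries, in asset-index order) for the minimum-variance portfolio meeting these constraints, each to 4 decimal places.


0.2601  0.1155  -0.0860  0.0283  0.6820

x=Σ⁻¹μ = [1.0056  0.9943  1.3108  0.9630  2.1042]
y=Σ⁻¹𝟙 = [7.9128  12.0370  22.9530  14.1453  12.4626]
a=μᵀx=0.753832  b=𝟙ᵀx=6.377901  c=𝟙ᵀy=69.510733  D=ac−b²=11.721827
λ₁=(c·0.180−b)/D = (69.510733·0.180−6.377901)/11.721827 = 0.523300
λ₂=(a−b·0.180)/D = (0.753832−6.377901·0.180)/11.721827 = -0.033629
w* = 0.523300·x + -0.033629·y:
  w_0 = 0.523300·1.0056 + -0.033629·7.9128 = 0.2601  (Kellogg)
  w_1 = 0.523300·0.9943 + -0.033629·12.0370 = 0.1155  (Oracle)
  w_2 = 0.523300·1.3108 + -0.033629·22.9530 = -0.0860  (Honeywell)
  w_3 = 0.523300·0.9630 + -0.033629·14.1453 = 0.0283  (Raytheon)
  w_4 = 0.523300·2.1042 + -0.033629·12.4626 = 0.6820  (Nike)
Σw_i=1.0000  μᵀw=0.1800
σ²=wᵀΣw=λ₁·μ_p+λ₂ = 0.523300·0.180 + -0.033629 = 0.060565 ≈ 0.0606


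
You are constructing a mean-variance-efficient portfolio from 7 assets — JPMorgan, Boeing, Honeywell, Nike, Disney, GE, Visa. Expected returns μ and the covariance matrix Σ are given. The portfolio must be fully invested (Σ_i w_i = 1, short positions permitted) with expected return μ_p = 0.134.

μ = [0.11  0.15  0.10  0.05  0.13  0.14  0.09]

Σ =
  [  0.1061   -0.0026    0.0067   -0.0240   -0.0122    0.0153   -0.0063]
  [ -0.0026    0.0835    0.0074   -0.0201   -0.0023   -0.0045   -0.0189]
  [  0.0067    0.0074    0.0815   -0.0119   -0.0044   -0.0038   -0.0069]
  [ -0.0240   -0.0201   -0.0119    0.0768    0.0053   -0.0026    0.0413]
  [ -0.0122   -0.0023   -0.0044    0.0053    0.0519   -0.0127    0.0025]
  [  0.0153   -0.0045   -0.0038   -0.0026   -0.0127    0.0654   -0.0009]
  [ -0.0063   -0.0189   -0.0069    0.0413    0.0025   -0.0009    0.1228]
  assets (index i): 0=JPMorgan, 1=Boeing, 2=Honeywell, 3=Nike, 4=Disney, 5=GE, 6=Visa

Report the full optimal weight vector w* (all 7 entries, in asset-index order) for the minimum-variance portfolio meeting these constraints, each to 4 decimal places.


0.0636  0.2214  0.0703  -0.0390  0.3276  0.2816  0.0746

u=Σ⁻¹μ = [1.3671  2.4646  1.4839  1.4036  3.5764  2.8372  0.7417]
v=Σ⁻¹𝟙 = [14.1455  19.1099  15.2796  20.7773  27.3498  20.3936  5.2736]
a=μᵀu=1.667534  b=𝟙ᵀu=13.874515  c=𝟙ᵀv=122.329284  D=ac−b²=11.486074
λ₁=(c·0.134−b)/D = (122.329284·0.134−13.874515)/11.486074 = 0.219188
λ₂=(a−b·0.134)/D = (1.667534−13.874515·0.134)/11.486074 = -0.016686
w* = 0.219188·u + -0.016686·v:
  w_0 = 0.219188·1.3671 + -0.016686·14.1455 = 0.0636  (JPMorgan)
  w_1 = 0.219188·2.4646 + -0.016686·19.1099 = 0.2214  (Boeing)
  w_2 = 0.219188·1.4839 + -0.016686·15.2796 = 0.0703  (Honeywell)
  w_3 = 0.219188·1.4036 + -0.016686·20.7773 = -0.0390  (Nike)
  w_4 = 0.219188·3.5764 + -0.016686·27.3498 = 0.3276  (Disney)
  w_5 = 0.219188·2.8372 + -0.016686·20.3936 = 0.2816  (GE)
  w_6 = 0.219188·0.7417 + -0.016686·5.2736 = 0.0746  (Visa)
Σw_i=1.0000  μᵀw=0.1340
σ²=wᵀΣw=λ₁·μ_p+λ₂ = 0.219188·0.134 + -0.016686 = 0.012686 ≈ 0.0127


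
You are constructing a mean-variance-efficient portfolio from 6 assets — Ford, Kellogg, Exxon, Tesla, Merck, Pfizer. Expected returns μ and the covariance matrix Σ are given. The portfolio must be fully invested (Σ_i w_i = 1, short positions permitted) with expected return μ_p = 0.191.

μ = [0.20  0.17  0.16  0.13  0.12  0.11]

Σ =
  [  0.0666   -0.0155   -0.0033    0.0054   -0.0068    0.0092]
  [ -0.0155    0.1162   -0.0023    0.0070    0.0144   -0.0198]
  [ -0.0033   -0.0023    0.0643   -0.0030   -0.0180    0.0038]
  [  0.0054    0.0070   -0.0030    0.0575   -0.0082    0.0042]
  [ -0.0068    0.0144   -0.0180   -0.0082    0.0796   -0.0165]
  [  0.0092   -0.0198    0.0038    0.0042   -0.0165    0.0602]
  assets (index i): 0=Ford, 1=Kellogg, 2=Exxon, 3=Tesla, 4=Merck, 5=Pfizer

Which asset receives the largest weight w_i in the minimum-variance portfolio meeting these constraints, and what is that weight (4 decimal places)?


g=Σ⁻¹μ = [3.4206  1.8962  3.5216  2.1423  2.9648  2.3690]
h=Σ⁻¹𝟙 = [16.7238  10.9867  22.9086  17.4538  23.4235  21.4253]
a=μᵀg=2.464792  b=𝟙ᵀg=16.314501  c=𝟙ᵀh=112.921885  D=ac−b²=12.165986
λ₁=(c·0.191−b)/D = (112.921885·0.191−16.314501)/12.165986 = 0.431825
λ₂=(a−b·0.191)/D = (2.464792−16.314501·0.191)/12.165986 = -0.053533
w* = 0.431825·g + -0.053533·h:
  w_0 = 0.431825·3.4206 + -0.053533·16.7238 = 0.5818  (Ford)
  w_1 = 0.431825·1.8962 + -0.053533·10.9867 = 0.2307  (Kellogg)
  w_2 = 0.431825·3.5216 + -0.053533·22.9086 = 0.2944  (Exxon)
  w_3 = 0.431825·2.1423 + -0.053533·17.4538 = -0.0093  (Tesla)
  w_4 = 0.431825·2.9648 + -0.053533·23.4235 = 0.0264  (Merck)
  w_5 = 0.431825·2.3690 + -0.053533·21.4253 = -0.1240  (Pfizer)
Σw_i=1.0000  μᵀw=0.1910
σ²=wᵀΣw=λ₁·μ_p+λ₂ = 0.431825·0.191 + -0.053533 = 0.028946 ≈ 0.0289

Ford (0.5818)


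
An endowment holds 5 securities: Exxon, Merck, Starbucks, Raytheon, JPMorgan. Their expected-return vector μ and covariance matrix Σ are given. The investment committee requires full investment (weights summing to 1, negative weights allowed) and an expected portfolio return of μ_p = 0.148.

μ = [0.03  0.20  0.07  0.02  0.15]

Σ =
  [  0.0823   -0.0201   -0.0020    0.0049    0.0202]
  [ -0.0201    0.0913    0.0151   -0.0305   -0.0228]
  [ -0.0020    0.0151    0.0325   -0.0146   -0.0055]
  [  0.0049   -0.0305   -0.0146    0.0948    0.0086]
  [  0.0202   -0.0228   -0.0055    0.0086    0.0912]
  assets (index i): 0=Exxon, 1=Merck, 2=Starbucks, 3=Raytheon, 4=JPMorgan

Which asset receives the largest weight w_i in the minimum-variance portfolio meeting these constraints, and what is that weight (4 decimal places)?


Merck (0.4365)

u=Σ⁻¹μ = [0.5070  2.9866  1.7229  1.2051  2.2693]
v=Σ⁻¹𝟙 = [13.0580  17.9507  34.2736  19.7695  12.7631]
a=μᵀu=1.097624  b=𝟙ᵀu=8.690885  c=𝟙ᵀv=97.814816  D=ac−b²=31.832436
λ₁=(c·0.148−b)/D = (97.814816·0.148−8.690885)/31.832436 = 0.181755
λ₂=(a−b·0.148)/D = (1.097624−8.690885·0.148)/31.832436 = -0.005926
w* = 0.181755·u + -0.005926·v:
  w_0 = 0.181755·0.5070 + -0.005926·13.0580 = 0.0148  (Exxon)
  w_1 = 0.181755·2.9866 + -0.005926·17.9507 = 0.4365  (Merck)
  w_2 = 0.181755·1.7229 + -0.005926·34.2736 = 0.1100  (Starbucks)
  w_3 = 0.181755·1.2051 + -0.005926·19.7695 = 0.1019  (Raytheon)
  w_4 = 0.181755·2.2693 + -0.005926·12.7631 = 0.3368  (JPMorgan)
Σw_i=1.0000  μᵀw=0.1480
σ²=wᵀΣw=λ₁·μ_p+λ₂ = 0.181755·0.148 + -0.005926 = 0.020974 ≈ 0.0210


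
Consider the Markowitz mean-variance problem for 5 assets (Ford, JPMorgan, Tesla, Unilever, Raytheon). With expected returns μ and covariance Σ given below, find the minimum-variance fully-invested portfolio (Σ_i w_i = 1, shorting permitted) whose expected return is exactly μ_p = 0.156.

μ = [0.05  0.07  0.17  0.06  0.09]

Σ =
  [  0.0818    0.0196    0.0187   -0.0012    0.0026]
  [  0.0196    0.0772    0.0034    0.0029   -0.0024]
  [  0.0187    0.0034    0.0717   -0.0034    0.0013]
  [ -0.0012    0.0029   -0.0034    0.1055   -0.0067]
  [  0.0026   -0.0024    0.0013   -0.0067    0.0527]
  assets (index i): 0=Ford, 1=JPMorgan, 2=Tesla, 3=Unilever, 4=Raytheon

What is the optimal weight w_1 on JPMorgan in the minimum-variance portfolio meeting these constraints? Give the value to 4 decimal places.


p=Σ⁻¹μ = [-0.1897  0.8782  2.3811  0.7329  1.7916]
q=Σ⁻¹𝟙 = [6.3753  11.0298  11.9117  10.9184  20.2574]
a=μᵀp=0.661993  b=𝟙ᵀp=5.594103  c=𝟙ᵀq=60.492523  D=ac−b²=8.751634
λ₁=(c·0.156−b)/D = (60.492523·0.156−5.594103)/8.751634 = 0.439087
λ₂=(a−b·0.156)/D = (0.661993−5.594103·0.156)/8.751634 = -0.024074
w* = 0.439087·p + -0.024074·q:
  w_0 = 0.439087·-0.1897 + -0.024074·6.3753 = -0.2368  (Ford)
  w_1 = 0.439087·0.8782 + -0.024074·11.0298 = 0.1201  (JPMorgan)
  w_2 = 0.439087·2.3811 + -0.024074·11.9117 = 0.7587  (Tesla)
  w_3 = 0.439087·0.7329 + -0.024074·10.9184 = 0.0590  (Unilever)
  w_4 = 0.439087·1.7916 + -0.024074·20.2574 = 0.2990  (Raytheon)
Σw_i=1.0000  μᵀw=0.1560
σ²=wᵀΣw=λ₁·μ_p+λ₂ = 0.439087·0.156 + -0.024074 = 0.044424 ≈ 0.0444

0.1201


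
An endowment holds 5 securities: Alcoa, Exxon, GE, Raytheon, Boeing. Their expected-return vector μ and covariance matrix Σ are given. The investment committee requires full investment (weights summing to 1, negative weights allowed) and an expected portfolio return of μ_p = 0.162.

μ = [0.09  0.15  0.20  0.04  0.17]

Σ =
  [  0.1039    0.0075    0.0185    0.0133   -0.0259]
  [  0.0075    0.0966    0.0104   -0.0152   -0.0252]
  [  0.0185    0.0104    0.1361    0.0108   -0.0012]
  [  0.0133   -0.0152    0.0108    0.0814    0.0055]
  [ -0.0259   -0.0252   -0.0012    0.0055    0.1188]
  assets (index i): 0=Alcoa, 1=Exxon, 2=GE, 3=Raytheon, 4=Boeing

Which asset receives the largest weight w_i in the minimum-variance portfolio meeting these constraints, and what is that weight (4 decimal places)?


p=Σ⁻¹μ = [0.9762  1.9487  1.1741  0.4014  2.0504]
q=Σ⁻¹𝟙 = [9.5693  14.4607  4.1051  11.9948  13.0573]
a=μᵀp=0.979617  b=𝟙ᵀp=6.550898  c=𝟙ᵀq=53.187274  D=ac−b²=9.188868
λ₁=(c·0.162−b)/D = (53.187274·0.162−6.550898)/9.188868 = 0.224776
λ₂=(a−b·0.162)/D = (0.979617−6.550898·0.162)/9.188868 = -0.008883
w* = 0.224776·p + -0.008883·q:
  w_0 = 0.224776·0.9762 + -0.008883·9.5693 = 0.1344  (Alcoa)
  w_1 = 0.224776·1.9487 + -0.008883·14.4607 = 0.3096  (Exxon)
  w_2 = 0.224776·1.1741 + -0.008883·4.1051 = 0.2274  (GE)
  w_3 = 0.224776·0.4014 + -0.008883·11.9948 = -0.0163  (Raytheon)
  w_4 = 0.224776·2.0504 + -0.008883·13.0573 = 0.3449  (Boeing)
Σw_i=1.0000  μᵀw=0.1620
σ²=wᵀΣw=λ₁·μ_p+λ₂ = 0.224776·0.162 + -0.008883 = 0.027530 ≈ 0.0275

Boeing (0.3449)


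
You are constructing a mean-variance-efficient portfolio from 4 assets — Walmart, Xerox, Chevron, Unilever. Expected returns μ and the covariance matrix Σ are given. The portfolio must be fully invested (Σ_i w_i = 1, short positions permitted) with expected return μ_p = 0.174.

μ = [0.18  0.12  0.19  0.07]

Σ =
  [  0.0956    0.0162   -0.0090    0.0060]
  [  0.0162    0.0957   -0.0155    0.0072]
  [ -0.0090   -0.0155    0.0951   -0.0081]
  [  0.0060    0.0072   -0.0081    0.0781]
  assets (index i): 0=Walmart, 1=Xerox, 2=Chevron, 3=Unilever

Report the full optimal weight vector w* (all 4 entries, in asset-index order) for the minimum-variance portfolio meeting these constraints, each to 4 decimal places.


x=Σ⁻¹μ = [1.8424  1.2727  2.4557  0.8921]
y=Σ⁻¹𝟙 = [9.2670  10.2204  14.1326  12.6157]
a=μᵀx=1.013370  b=𝟙ᵀx=6.462803  c=𝟙ᵀy=46.235712  D=ac−b²=5.086070
λ₁=(c·0.174−b)/D = (46.235712·0.174−6.462803)/5.086070 = 0.311087
λ₂=(a−b·0.174)/D = (1.013370−6.462803·0.174)/5.086070 = -0.021855
w* = 0.311087·x + -0.021855·y:
  w_0 = 0.311087·1.8424 + -0.021855·9.2670 = 0.3706  (Walmart)
  w_1 = 0.311087·1.2727 + -0.021855·10.2204 = 0.1725  (Xerox)
  w_2 = 0.311087·2.4557 + -0.021855·14.1326 = 0.4551  (Chevron)
  w_3 = 0.311087·0.8921 + -0.021855·12.6157 = 0.0018  (Unilever)
Σw_i=1.0000  μᵀw=0.1740
σ²=wᵀΣw=λ₁·μ_p+λ₂ = 0.311087·0.174 + -0.021855 = 0.032274 ≈ 0.0323

0.3706  0.1725  0.4551  0.0018


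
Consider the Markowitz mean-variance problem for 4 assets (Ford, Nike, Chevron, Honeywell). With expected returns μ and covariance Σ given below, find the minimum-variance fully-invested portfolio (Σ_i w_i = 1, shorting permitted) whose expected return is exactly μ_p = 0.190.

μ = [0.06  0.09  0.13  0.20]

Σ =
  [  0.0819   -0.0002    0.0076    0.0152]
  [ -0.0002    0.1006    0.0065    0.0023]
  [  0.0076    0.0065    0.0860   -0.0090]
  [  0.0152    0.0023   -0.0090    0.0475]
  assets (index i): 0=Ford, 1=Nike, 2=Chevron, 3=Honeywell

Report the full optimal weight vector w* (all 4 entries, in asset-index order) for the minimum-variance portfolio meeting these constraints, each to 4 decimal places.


-0.1239  0.0608  0.2951  0.7680

x=Σ⁻¹μ = [-0.3128  0.6599  1.9763  4.6531]
y=Σ⁻¹𝟙 = [7.2322  8.6743  12.4980  20.6864]
a=μᵀx=1.228177  b=𝟙ᵀx=6.976630  c=𝟙ᵀy=49.090840  D=ac−b²=11.618878
λ₁=(c·0.190−b)/D = (49.090840·0.190−6.976630)/11.618878 = 0.202311
λ₂=(a−b·0.190)/D = (1.228177−6.976630·0.190)/11.618878 = -0.008381
w* = 0.202311·x + -0.008381·y:
  w_0 = 0.202311·-0.3128 + -0.008381·7.2322 = -0.1239  (Ford)
  w_1 = 0.202311·0.6599 + -0.008381·8.6743 = 0.0608  (Nike)
  w_2 = 0.202311·1.9763 + -0.008381·12.4980 = 0.2951  (Chevron)
  w_3 = 0.202311·4.6531 + -0.008381·20.6864 = 0.7680  (Honeywell)
Σw_i=1.0000  μᵀw=0.1900
σ²=wᵀΣw=λ₁·μ_p+λ₂ = 0.202311·0.190 + -0.008381 = 0.030058 ≈ 0.0301


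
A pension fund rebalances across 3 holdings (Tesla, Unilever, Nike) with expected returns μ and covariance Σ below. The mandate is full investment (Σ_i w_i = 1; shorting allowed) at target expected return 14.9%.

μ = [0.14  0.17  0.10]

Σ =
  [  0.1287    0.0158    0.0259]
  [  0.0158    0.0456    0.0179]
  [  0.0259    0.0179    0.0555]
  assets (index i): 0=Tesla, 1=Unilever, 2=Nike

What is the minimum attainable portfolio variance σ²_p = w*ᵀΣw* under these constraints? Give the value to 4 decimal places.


0.0330

g=Σ⁻¹μ = [0.5865  3.3490  0.4480]
h=Σ⁻¹𝟙 = [3.5294  16.3507  11.0975]
a=μᵀg=0.696238  b=𝟙ᵀg=4.383479  c=𝟙ᵀh=30.977569  D=ac−b²=2.352883
λ₁=(c·0.149−b)/D = (30.977569·0.149−4.383479)/2.352883 = 0.098678
λ₂=(a−b·0.149)/D = (0.696238−4.383479·0.149)/2.352883 = 0.018318
w* = 0.098678·g + 0.018318·h:
  w_0 = 0.098678·0.5865 + 0.018318·3.5294 = 0.1225  (Tesla)
  w_1 = 0.098678·3.3490 + 0.018318·16.3507 = 0.6300  (Unilever)
  w_2 = 0.098678·0.4480 + 0.018318·11.0975 = 0.2475  (Nike)
Σw_i=1.0000  μᵀw=0.1490
σ²=wᵀΣw=λ₁·μ_p+λ₂ = 0.098678·0.149 + 0.018318 = 0.033021 ≈ 0.0330


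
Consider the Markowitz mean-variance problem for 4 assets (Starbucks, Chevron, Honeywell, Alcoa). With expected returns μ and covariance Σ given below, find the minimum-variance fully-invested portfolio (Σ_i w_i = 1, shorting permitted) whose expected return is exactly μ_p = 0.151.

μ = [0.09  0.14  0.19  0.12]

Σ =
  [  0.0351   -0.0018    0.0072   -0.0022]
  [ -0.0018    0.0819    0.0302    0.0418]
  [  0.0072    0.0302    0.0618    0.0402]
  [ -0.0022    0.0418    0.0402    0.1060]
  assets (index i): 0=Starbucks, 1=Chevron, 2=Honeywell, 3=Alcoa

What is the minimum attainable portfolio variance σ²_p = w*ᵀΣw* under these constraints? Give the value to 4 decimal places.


0.0299

u=Σ⁻¹μ = [2.0983  0.9066  2.4622  -0.1157]
v=Σ⁻¹𝟙 = [27.9825  8.3569  5.9292  4.4706]
a=μᵀu=0.769707  b=𝟙ᵀu=5.351431  c=𝟙ᵀv=46.739349  D=ac−b²=7.337782
λ₁=(c·0.151−b)/D = (46.739349·0.151−5.351431)/7.337782 = 0.232524
λ₂=(a−b·0.151)/D = (0.769707−5.351431·0.151)/7.337782 = -0.005228
w* = 0.232524·u + -0.005228·v:
  w_0 = 0.232524·2.0983 + -0.005228·27.9825 = 0.3416  (Starbucks)
  w_1 = 0.232524·0.9066 + -0.005228·8.3569 = 0.1671  (Chevron)
  w_2 = 0.232524·2.4622 + -0.005228·5.9292 = 0.5415  (Honeywell)
  w_3 = 0.232524·-0.1157 + -0.005228·4.4706 = -0.0503  (Alcoa)
Σw_i=1.0000  μᵀw=0.1510
σ²=wᵀΣw=λ₁·μ_p+λ₂ = 0.232524·0.151 + -0.005228 = 0.029883 ≈ 0.0299


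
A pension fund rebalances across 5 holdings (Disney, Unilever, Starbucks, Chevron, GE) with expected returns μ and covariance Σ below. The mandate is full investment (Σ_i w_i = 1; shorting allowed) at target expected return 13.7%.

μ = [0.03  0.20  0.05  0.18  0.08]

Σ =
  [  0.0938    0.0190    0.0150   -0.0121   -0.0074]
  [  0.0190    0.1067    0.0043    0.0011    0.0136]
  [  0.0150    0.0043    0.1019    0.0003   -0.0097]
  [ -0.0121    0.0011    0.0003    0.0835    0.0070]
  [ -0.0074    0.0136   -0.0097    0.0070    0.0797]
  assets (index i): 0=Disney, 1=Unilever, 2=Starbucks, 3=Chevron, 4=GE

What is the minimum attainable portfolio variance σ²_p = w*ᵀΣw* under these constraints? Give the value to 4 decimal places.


0.0244

x=Σ⁻¹μ = [0.2216  1.7193  0.4362  2.1134  0.5984]
y=Σ⁻¹𝟙 = [10.7013  5.3556  9.1809  12.3621  12.6584]
a=μᵀx=0.800613  b=𝟙ᵀx=5.089048  c=𝟙ᵀy=50.258230  D=ac−b²=14.338962
λ₁=(c·0.137−b)/D = (50.258230·0.137−5.089048)/14.338962 = 0.125276
λ₂=(a−b·0.137)/D = (0.800613−5.089048·0.137)/14.338962 = 0.007212
w* = 0.125276·x + 0.007212·y:
  w_0 = 0.125276·0.2216 + 0.007212·10.7013 = 0.1049  (Disney)
  w_1 = 0.125276·1.7193 + 0.007212·5.3556 = 0.2540  (Unilever)
  w_2 = 0.125276·0.4362 + 0.007212·9.1809 = 0.1209  (Starbucks)
  w_3 = 0.125276·2.1134 + 0.007212·12.3621 = 0.3539  (Chevron)
  w_4 = 0.125276·0.5984 + 0.007212·12.6584 = 0.1663  (GE)
Σw_i=1.0000  μᵀw=0.1370
σ²=wᵀΣw=λ₁·μ_p+λ₂ = 0.125276·0.137 + 0.007212 = 0.024375 ≈ 0.0244
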